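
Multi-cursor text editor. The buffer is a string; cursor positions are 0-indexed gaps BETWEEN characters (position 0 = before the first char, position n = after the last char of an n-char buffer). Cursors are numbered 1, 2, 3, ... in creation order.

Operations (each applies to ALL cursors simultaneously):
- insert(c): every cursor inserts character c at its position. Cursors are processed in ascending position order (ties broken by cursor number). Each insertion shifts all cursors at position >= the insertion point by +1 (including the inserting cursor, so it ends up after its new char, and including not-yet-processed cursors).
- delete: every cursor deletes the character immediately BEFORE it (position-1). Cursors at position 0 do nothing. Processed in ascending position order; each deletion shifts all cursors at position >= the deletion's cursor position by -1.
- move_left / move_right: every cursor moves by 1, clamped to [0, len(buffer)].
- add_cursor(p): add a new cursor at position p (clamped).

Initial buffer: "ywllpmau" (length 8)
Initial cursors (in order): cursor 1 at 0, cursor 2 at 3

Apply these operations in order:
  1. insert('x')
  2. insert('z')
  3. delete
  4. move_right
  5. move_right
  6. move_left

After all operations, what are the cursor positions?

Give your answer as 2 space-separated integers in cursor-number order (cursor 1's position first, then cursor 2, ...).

After op 1 (insert('x')): buffer="xywlxlpmau" (len 10), cursors c1@1 c2@5, authorship 1...2.....
After op 2 (insert('z')): buffer="xzywlxzlpmau" (len 12), cursors c1@2 c2@7, authorship 11...22.....
After op 3 (delete): buffer="xywlxlpmau" (len 10), cursors c1@1 c2@5, authorship 1...2.....
After op 4 (move_right): buffer="xywlxlpmau" (len 10), cursors c1@2 c2@6, authorship 1...2.....
After op 5 (move_right): buffer="xywlxlpmau" (len 10), cursors c1@3 c2@7, authorship 1...2.....
After op 6 (move_left): buffer="xywlxlpmau" (len 10), cursors c1@2 c2@6, authorship 1...2.....

Answer: 2 6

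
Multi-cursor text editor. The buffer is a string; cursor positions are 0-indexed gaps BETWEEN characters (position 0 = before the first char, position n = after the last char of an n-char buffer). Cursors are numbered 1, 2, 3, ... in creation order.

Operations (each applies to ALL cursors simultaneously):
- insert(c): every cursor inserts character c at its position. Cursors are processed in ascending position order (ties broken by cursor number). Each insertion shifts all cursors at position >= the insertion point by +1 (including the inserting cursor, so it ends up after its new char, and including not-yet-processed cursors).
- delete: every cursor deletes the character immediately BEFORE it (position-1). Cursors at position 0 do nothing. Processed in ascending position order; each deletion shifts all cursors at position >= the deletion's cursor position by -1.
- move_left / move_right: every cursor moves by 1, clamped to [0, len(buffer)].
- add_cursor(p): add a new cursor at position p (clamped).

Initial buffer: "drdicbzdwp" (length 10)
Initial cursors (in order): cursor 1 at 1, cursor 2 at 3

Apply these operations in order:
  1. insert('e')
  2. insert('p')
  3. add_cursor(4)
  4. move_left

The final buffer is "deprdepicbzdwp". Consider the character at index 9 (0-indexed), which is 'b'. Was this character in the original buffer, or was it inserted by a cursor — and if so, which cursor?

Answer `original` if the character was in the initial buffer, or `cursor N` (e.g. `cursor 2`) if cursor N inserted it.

Answer: original

Derivation:
After op 1 (insert('e')): buffer="derdeicbzdwp" (len 12), cursors c1@2 c2@5, authorship .1..2.......
After op 2 (insert('p')): buffer="deprdepicbzdwp" (len 14), cursors c1@3 c2@7, authorship .11..22.......
After op 3 (add_cursor(4)): buffer="deprdepicbzdwp" (len 14), cursors c1@3 c3@4 c2@7, authorship .11..22.......
After op 4 (move_left): buffer="deprdepicbzdwp" (len 14), cursors c1@2 c3@3 c2@6, authorship .11..22.......
Authorship (.=original, N=cursor N): . 1 1 . . 2 2 . . . . . . .
Index 9: author = original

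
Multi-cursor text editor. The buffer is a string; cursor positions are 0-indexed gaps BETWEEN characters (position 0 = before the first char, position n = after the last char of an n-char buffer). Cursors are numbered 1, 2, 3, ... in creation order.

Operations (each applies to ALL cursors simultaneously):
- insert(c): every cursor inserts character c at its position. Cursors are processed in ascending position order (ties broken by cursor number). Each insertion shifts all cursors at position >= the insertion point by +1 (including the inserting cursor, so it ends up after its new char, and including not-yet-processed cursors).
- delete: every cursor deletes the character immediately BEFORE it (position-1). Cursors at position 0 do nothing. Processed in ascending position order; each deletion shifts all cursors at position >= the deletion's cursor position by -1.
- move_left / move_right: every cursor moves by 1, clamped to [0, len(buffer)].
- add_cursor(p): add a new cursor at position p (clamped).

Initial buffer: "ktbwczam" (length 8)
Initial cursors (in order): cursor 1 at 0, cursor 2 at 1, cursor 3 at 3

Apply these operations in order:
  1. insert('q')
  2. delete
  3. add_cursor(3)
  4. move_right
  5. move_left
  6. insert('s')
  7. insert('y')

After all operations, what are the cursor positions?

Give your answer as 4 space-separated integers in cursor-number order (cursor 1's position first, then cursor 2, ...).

Answer: 2 5 11 11

Derivation:
After op 1 (insert('q')): buffer="qkqtbqwczam" (len 11), cursors c1@1 c2@3 c3@6, authorship 1.2..3.....
After op 2 (delete): buffer="ktbwczam" (len 8), cursors c1@0 c2@1 c3@3, authorship ........
After op 3 (add_cursor(3)): buffer="ktbwczam" (len 8), cursors c1@0 c2@1 c3@3 c4@3, authorship ........
After op 4 (move_right): buffer="ktbwczam" (len 8), cursors c1@1 c2@2 c3@4 c4@4, authorship ........
After op 5 (move_left): buffer="ktbwczam" (len 8), cursors c1@0 c2@1 c3@3 c4@3, authorship ........
After op 6 (insert('s')): buffer="skstbsswczam" (len 12), cursors c1@1 c2@3 c3@7 c4@7, authorship 1.2..34.....
After op 7 (insert('y')): buffer="syksytbssyywczam" (len 16), cursors c1@2 c2@5 c3@11 c4@11, authorship 11.22..3434.....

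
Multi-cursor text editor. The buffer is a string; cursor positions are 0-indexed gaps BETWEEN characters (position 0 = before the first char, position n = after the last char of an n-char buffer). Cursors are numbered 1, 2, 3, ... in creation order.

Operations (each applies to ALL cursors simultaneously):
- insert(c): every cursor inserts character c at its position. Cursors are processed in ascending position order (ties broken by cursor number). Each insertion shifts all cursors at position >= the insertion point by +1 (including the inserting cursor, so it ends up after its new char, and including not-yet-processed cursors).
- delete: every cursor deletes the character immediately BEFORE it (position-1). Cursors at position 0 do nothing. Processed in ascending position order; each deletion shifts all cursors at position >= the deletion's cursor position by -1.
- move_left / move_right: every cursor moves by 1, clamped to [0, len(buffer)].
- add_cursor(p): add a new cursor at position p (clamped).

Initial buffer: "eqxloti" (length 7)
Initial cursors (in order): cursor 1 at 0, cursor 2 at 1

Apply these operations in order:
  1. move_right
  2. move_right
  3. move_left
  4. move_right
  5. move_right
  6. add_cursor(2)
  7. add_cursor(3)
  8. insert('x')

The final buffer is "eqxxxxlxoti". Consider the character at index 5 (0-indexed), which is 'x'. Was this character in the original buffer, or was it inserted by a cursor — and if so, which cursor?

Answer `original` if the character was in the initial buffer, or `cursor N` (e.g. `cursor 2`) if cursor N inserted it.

Answer: cursor 4

Derivation:
After op 1 (move_right): buffer="eqxloti" (len 7), cursors c1@1 c2@2, authorship .......
After op 2 (move_right): buffer="eqxloti" (len 7), cursors c1@2 c2@3, authorship .......
After op 3 (move_left): buffer="eqxloti" (len 7), cursors c1@1 c2@2, authorship .......
After op 4 (move_right): buffer="eqxloti" (len 7), cursors c1@2 c2@3, authorship .......
After op 5 (move_right): buffer="eqxloti" (len 7), cursors c1@3 c2@4, authorship .......
After op 6 (add_cursor(2)): buffer="eqxloti" (len 7), cursors c3@2 c1@3 c2@4, authorship .......
After op 7 (add_cursor(3)): buffer="eqxloti" (len 7), cursors c3@2 c1@3 c4@3 c2@4, authorship .......
After op 8 (insert('x')): buffer="eqxxxxlxoti" (len 11), cursors c3@3 c1@6 c4@6 c2@8, authorship ..3.14.2...
Authorship (.=original, N=cursor N): . . 3 . 1 4 . 2 . . .
Index 5: author = 4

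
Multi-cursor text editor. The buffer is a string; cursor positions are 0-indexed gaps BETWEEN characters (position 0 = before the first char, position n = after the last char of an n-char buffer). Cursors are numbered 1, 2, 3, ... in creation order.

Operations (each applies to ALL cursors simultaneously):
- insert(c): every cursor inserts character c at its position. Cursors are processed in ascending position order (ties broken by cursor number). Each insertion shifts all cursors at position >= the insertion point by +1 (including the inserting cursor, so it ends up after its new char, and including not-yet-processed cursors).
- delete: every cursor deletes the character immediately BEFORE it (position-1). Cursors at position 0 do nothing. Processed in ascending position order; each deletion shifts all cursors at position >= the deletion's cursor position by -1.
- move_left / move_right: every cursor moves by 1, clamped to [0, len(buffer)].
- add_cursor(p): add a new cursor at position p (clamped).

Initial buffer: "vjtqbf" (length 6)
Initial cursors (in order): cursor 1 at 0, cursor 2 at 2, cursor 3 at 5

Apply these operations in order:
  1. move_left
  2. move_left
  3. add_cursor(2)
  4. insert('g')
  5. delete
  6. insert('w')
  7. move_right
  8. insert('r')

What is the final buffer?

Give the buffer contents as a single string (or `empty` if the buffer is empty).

After op 1 (move_left): buffer="vjtqbf" (len 6), cursors c1@0 c2@1 c3@4, authorship ......
After op 2 (move_left): buffer="vjtqbf" (len 6), cursors c1@0 c2@0 c3@3, authorship ......
After op 3 (add_cursor(2)): buffer="vjtqbf" (len 6), cursors c1@0 c2@0 c4@2 c3@3, authorship ......
After op 4 (insert('g')): buffer="ggvjgtgqbf" (len 10), cursors c1@2 c2@2 c4@5 c3@7, authorship 12..4.3...
After op 5 (delete): buffer="vjtqbf" (len 6), cursors c1@0 c2@0 c4@2 c3@3, authorship ......
After op 6 (insert('w')): buffer="wwvjwtwqbf" (len 10), cursors c1@2 c2@2 c4@5 c3@7, authorship 12..4.3...
After op 7 (move_right): buffer="wwvjwtwqbf" (len 10), cursors c1@3 c2@3 c4@6 c3@8, authorship 12..4.3...
After op 8 (insert('r')): buffer="wwvrrjwtrwqrbf" (len 14), cursors c1@5 c2@5 c4@9 c3@12, authorship 12.12.4.43.3..

Answer: wwvrrjwtrwqrbf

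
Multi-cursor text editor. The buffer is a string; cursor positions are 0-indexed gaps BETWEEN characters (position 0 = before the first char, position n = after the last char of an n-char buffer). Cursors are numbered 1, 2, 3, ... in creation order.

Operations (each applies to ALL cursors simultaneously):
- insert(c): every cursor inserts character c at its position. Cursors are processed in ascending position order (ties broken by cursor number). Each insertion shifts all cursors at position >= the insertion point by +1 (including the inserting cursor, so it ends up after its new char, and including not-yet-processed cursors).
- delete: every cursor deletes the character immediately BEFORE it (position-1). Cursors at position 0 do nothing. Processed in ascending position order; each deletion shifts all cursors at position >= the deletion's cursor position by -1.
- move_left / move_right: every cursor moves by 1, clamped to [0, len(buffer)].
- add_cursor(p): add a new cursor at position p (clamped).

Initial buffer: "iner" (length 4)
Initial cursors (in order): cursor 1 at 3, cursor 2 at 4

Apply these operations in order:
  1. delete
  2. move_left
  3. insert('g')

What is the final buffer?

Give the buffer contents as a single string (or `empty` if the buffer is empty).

After op 1 (delete): buffer="in" (len 2), cursors c1@2 c2@2, authorship ..
After op 2 (move_left): buffer="in" (len 2), cursors c1@1 c2@1, authorship ..
After op 3 (insert('g')): buffer="iggn" (len 4), cursors c1@3 c2@3, authorship .12.

Answer: iggn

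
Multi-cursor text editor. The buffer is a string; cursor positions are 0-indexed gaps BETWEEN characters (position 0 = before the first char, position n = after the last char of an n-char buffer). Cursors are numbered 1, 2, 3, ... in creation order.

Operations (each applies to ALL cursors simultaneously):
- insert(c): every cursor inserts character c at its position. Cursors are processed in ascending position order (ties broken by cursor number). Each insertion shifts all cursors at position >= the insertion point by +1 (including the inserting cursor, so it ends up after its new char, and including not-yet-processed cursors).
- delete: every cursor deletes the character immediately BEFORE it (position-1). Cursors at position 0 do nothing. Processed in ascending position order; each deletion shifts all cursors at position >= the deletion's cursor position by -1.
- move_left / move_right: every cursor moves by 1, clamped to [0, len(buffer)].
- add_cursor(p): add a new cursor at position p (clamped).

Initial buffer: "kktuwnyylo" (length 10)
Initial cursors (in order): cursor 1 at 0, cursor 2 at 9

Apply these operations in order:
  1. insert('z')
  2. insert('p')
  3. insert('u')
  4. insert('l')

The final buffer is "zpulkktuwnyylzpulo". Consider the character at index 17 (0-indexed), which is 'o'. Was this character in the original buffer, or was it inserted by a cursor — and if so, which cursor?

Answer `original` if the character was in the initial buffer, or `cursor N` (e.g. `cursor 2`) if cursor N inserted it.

Answer: original

Derivation:
After op 1 (insert('z')): buffer="zkktuwnyylzo" (len 12), cursors c1@1 c2@11, authorship 1.........2.
After op 2 (insert('p')): buffer="zpkktuwnyylzpo" (len 14), cursors c1@2 c2@13, authorship 11.........22.
After op 3 (insert('u')): buffer="zpukktuwnyylzpuo" (len 16), cursors c1@3 c2@15, authorship 111.........222.
After op 4 (insert('l')): buffer="zpulkktuwnyylzpulo" (len 18), cursors c1@4 c2@17, authorship 1111.........2222.
Authorship (.=original, N=cursor N): 1 1 1 1 . . . . . . . . . 2 2 2 2 .
Index 17: author = original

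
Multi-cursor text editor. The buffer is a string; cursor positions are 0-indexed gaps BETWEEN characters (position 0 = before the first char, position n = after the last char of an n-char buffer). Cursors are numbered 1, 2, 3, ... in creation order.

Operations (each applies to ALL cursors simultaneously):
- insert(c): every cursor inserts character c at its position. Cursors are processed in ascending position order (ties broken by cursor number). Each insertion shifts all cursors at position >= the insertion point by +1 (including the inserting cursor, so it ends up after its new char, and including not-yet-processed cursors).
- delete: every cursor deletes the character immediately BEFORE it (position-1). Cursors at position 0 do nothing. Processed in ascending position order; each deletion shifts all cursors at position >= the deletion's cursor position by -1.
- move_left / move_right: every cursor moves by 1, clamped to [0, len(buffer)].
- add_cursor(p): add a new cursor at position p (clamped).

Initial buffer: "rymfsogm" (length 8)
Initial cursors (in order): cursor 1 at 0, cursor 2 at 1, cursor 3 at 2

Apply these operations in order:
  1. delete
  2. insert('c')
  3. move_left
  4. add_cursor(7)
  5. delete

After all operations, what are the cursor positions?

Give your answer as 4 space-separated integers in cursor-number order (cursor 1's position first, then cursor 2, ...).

Answer: 0 0 0 4

Derivation:
After op 1 (delete): buffer="mfsogm" (len 6), cursors c1@0 c2@0 c3@0, authorship ......
After op 2 (insert('c')): buffer="cccmfsogm" (len 9), cursors c1@3 c2@3 c3@3, authorship 123......
After op 3 (move_left): buffer="cccmfsogm" (len 9), cursors c1@2 c2@2 c3@2, authorship 123......
After op 4 (add_cursor(7)): buffer="cccmfsogm" (len 9), cursors c1@2 c2@2 c3@2 c4@7, authorship 123......
After op 5 (delete): buffer="cmfsgm" (len 6), cursors c1@0 c2@0 c3@0 c4@4, authorship 3.....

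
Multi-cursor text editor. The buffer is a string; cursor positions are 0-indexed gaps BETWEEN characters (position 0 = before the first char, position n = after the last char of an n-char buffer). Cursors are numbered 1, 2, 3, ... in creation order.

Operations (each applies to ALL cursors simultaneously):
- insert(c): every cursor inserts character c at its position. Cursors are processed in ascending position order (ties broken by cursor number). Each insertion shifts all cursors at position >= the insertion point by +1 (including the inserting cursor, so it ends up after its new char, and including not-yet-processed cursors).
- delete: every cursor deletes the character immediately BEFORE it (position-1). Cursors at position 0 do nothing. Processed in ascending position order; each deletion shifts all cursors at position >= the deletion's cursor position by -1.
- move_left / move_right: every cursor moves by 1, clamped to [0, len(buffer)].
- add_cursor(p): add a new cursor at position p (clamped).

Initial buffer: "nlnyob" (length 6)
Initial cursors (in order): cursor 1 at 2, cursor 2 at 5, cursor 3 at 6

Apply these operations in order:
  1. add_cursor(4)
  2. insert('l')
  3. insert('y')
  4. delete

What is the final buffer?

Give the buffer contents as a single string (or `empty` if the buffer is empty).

After op 1 (add_cursor(4)): buffer="nlnyob" (len 6), cursors c1@2 c4@4 c2@5 c3@6, authorship ......
After op 2 (insert('l')): buffer="nllnylolbl" (len 10), cursors c1@3 c4@6 c2@8 c3@10, authorship ..1..4.2.3
After op 3 (insert('y')): buffer="nllynylyolybly" (len 14), cursors c1@4 c4@8 c2@11 c3@14, authorship ..11..44.22.33
After op 4 (delete): buffer="nllnylolbl" (len 10), cursors c1@3 c4@6 c2@8 c3@10, authorship ..1..4.2.3

Answer: nllnylolbl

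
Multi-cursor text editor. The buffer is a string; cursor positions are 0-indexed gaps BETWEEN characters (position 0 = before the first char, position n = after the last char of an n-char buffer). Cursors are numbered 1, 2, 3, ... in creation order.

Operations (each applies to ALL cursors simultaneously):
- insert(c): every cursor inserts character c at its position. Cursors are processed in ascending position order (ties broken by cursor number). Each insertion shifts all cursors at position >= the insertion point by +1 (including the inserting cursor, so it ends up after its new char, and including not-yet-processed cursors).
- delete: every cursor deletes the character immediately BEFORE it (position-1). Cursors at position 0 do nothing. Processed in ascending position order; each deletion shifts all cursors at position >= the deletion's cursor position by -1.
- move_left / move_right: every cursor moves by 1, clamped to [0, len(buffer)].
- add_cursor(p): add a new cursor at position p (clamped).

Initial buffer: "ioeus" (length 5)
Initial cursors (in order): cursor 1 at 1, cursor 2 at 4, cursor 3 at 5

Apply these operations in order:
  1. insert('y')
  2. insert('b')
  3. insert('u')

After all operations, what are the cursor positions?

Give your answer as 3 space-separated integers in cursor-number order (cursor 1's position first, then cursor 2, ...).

After op 1 (insert('y')): buffer="iyoeuysy" (len 8), cursors c1@2 c2@6 c3@8, authorship .1...2.3
After op 2 (insert('b')): buffer="iyboeuybsyb" (len 11), cursors c1@3 c2@8 c3@11, authorship .11...22.33
After op 3 (insert('u')): buffer="iybuoeuybusybu" (len 14), cursors c1@4 c2@10 c3@14, authorship .111...222.333

Answer: 4 10 14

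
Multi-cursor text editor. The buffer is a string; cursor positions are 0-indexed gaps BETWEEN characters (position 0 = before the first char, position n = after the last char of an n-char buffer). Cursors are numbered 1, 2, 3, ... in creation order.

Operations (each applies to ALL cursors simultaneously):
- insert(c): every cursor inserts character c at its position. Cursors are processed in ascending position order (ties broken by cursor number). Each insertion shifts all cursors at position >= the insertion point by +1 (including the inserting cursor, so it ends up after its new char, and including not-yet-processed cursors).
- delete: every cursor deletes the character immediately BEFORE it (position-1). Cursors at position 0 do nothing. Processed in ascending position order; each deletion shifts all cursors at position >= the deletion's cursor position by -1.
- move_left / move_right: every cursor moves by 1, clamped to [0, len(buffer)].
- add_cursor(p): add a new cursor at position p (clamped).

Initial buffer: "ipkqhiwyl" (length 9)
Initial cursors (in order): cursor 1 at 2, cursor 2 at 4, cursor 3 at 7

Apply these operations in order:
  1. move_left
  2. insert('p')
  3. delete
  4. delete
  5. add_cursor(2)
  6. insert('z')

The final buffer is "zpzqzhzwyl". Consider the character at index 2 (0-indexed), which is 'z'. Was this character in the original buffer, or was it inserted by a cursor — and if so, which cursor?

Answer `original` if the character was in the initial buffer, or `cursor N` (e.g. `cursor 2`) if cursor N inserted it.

After op 1 (move_left): buffer="ipkqhiwyl" (len 9), cursors c1@1 c2@3 c3@6, authorship .........
After op 2 (insert('p')): buffer="ippkpqhipwyl" (len 12), cursors c1@2 c2@5 c3@9, authorship .1..2...3...
After op 3 (delete): buffer="ipkqhiwyl" (len 9), cursors c1@1 c2@3 c3@6, authorship .........
After op 4 (delete): buffer="pqhwyl" (len 6), cursors c1@0 c2@1 c3@3, authorship ......
After op 5 (add_cursor(2)): buffer="pqhwyl" (len 6), cursors c1@0 c2@1 c4@2 c3@3, authorship ......
After op 6 (insert('z')): buffer="zpzqzhzwyl" (len 10), cursors c1@1 c2@3 c4@5 c3@7, authorship 1.2.4.3...
Authorship (.=original, N=cursor N): 1 . 2 . 4 . 3 . . .
Index 2: author = 2

Answer: cursor 2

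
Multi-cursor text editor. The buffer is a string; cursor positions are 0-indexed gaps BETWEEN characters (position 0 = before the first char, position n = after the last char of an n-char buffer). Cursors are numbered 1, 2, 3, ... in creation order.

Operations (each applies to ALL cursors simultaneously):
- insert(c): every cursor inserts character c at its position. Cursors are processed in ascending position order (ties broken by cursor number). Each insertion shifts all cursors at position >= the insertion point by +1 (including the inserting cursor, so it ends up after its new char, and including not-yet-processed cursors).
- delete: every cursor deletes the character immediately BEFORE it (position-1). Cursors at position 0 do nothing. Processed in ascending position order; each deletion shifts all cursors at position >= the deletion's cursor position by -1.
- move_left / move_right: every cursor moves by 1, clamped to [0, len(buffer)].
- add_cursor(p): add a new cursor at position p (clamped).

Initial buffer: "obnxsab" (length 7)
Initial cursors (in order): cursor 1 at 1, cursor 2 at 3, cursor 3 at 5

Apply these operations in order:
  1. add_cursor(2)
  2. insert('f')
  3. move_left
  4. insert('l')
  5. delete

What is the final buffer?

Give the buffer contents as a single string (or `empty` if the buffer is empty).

Answer: ofbfnfxsfab

Derivation:
After op 1 (add_cursor(2)): buffer="obnxsab" (len 7), cursors c1@1 c4@2 c2@3 c3@5, authorship .......
After op 2 (insert('f')): buffer="ofbfnfxsfab" (len 11), cursors c1@2 c4@4 c2@6 c3@9, authorship .1.4.2..3..
After op 3 (move_left): buffer="ofbfnfxsfab" (len 11), cursors c1@1 c4@3 c2@5 c3@8, authorship .1.4.2..3..
After op 4 (insert('l')): buffer="olfblfnlfxslfab" (len 15), cursors c1@2 c4@5 c2@8 c3@12, authorship .11.44.22..33..
After op 5 (delete): buffer="ofbfnfxsfab" (len 11), cursors c1@1 c4@3 c2@5 c3@8, authorship .1.4.2..3..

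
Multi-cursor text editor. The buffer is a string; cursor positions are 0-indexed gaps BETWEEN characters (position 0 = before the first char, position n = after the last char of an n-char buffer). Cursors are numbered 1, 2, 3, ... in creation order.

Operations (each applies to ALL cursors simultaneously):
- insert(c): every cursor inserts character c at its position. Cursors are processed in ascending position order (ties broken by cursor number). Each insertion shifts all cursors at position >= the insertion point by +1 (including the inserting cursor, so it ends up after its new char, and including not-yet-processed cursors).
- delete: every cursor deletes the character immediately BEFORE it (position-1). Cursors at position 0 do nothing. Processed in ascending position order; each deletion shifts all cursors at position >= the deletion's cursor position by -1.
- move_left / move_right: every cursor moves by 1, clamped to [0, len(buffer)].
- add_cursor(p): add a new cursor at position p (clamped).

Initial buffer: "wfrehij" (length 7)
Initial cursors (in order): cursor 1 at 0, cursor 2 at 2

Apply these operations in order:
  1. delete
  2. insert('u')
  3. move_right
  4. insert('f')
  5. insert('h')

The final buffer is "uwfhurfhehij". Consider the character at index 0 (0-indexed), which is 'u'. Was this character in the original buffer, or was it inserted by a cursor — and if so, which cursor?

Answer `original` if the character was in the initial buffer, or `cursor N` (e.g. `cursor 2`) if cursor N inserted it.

After op 1 (delete): buffer="wrehij" (len 6), cursors c1@0 c2@1, authorship ......
After op 2 (insert('u')): buffer="uwurehij" (len 8), cursors c1@1 c2@3, authorship 1.2.....
After op 3 (move_right): buffer="uwurehij" (len 8), cursors c1@2 c2@4, authorship 1.2.....
After op 4 (insert('f')): buffer="uwfurfehij" (len 10), cursors c1@3 c2@6, authorship 1.12.2....
After op 5 (insert('h')): buffer="uwfhurfhehij" (len 12), cursors c1@4 c2@8, authorship 1.112.22....
Authorship (.=original, N=cursor N): 1 . 1 1 2 . 2 2 . . . .
Index 0: author = 1

Answer: cursor 1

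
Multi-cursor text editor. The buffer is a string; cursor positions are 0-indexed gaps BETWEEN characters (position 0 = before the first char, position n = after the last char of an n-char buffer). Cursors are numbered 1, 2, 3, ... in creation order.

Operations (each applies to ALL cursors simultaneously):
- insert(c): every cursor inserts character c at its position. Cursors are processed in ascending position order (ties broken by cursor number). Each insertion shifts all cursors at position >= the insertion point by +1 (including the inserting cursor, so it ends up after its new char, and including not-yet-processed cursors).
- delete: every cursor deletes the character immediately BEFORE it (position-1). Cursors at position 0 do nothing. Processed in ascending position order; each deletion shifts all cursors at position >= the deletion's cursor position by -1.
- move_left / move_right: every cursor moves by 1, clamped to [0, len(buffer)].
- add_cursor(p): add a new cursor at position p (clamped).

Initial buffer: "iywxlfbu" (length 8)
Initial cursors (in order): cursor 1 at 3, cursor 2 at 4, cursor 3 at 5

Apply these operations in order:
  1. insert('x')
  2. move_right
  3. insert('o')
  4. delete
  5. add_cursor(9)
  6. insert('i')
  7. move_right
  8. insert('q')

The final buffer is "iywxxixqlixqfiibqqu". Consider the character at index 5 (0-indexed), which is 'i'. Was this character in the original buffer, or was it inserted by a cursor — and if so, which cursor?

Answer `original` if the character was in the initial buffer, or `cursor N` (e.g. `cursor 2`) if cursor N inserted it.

After op 1 (insert('x')): buffer="iywxxxlxfbu" (len 11), cursors c1@4 c2@6 c3@8, authorship ...1.2.3...
After op 2 (move_right): buffer="iywxxxlxfbu" (len 11), cursors c1@5 c2@7 c3@9, authorship ...1.2.3...
After op 3 (insert('o')): buffer="iywxxoxloxfobu" (len 14), cursors c1@6 c2@9 c3@12, authorship ...1.12.23.3..
After op 4 (delete): buffer="iywxxxlxfbu" (len 11), cursors c1@5 c2@7 c3@9, authorship ...1.2.3...
After op 5 (add_cursor(9)): buffer="iywxxxlxfbu" (len 11), cursors c1@5 c2@7 c3@9 c4@9, authorship ...1.2.3...
After op 6 (insert('i')): buffer="iywxxixlixfiibu" (len 15), cursors c1@6 c2@9 c3@13 c4@13, authorship ...1.12.23.34..
After op 7 (move_right): buffer="iywxxixlixfiibu" (len 15), cursors c1@7 c2@10 c3@14 c4@14, authorship ...1.12.23.34..
After op 8 (insert('q')): buffer="iywxxixqlixqfiibqqu" (len 19), cursors c1@8 c2@12 c3@18 c4@18, authorship ...1.121.232.34.34.
Authorship (.=original, N=cursor N): . . . 1 . 1 2 1 . 2 3 2 . 3 4 . 3 4 .
Index 5: author = 1

Answer: cursor 1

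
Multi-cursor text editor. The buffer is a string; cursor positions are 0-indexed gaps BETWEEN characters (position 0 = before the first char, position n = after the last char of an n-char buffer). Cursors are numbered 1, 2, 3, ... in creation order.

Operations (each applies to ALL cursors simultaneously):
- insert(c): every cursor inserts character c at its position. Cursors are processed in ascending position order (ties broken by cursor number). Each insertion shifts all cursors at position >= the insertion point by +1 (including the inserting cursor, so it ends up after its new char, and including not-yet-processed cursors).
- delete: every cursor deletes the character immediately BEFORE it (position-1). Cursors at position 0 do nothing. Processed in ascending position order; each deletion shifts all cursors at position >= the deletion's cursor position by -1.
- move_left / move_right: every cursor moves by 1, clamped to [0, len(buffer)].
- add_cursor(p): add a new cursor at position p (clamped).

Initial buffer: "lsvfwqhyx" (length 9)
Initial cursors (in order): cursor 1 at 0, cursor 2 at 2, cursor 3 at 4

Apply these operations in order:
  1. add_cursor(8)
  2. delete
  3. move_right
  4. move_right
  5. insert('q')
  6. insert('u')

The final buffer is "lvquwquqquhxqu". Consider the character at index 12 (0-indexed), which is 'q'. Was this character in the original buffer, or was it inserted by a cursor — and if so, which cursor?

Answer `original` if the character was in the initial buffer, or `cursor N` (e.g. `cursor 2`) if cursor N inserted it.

After op 1 (add_cursor(8)): buffer="lsvfwqhyx" (len 9), cursors c1@0 c2@2 c3@4 c4@8, authorship .........
After op 2 (delete): buffer="lvwqhx" (len 6), cursors c1@0 c2@1 c3@2 c4@5, authorship ......
After op 3 (move_right): buffer="lvwqhx" (len 6), cursors c1@1 c2@2 c3@3 c4@6, authorship ......
After op 4 (move_right): buffer="lvwqhx" (len 6), cursors c1@2 c2@3 c3@4 c4@6, authorship ......
After op 5 (insert('q')): buffer="lvqwqqqhxq" (len 10), cursors c1@3 c2@5 c3@7 c4@10, authorship ..1.2.3..4
After op 6 (insert('u')): buffer="lvquwquqquhxqu" (len 14), cursors c1@4 c2@7 c3@10 c4@14, authorship ..11.22.33..44
Authorship (.=original, N=cursor N): . . 1 1 . 2 2 . 3 3 . . 4 4
Index 12: author = 4

Answer: cursor 4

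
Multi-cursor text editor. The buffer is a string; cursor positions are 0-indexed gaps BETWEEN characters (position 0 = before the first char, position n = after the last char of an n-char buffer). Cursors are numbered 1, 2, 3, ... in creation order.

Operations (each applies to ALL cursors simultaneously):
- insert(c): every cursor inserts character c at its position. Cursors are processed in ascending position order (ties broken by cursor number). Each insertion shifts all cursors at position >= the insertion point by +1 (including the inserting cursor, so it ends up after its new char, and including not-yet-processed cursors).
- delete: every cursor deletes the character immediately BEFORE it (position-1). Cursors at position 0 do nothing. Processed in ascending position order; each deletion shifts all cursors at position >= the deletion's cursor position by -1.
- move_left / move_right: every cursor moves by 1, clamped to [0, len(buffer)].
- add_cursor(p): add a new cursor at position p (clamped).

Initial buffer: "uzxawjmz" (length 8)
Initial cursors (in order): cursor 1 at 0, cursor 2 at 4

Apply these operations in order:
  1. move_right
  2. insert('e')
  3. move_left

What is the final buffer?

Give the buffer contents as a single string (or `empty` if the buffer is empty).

Answer: uezxawejmz

Derivation:
After op 1 (move_right): buffer="uzxawjmz" (len 8), cursors c1@1 c2@5, authorship ........
After op 2 (insert('e')): buffer="uezxawejmz" (len 10), cursors c1@2 c2@7, authorship .1....2...
After op 3 (move_left): buffer="uezxawejmz" (len 10), cursors c1@1 c2@6, authorship .1....2...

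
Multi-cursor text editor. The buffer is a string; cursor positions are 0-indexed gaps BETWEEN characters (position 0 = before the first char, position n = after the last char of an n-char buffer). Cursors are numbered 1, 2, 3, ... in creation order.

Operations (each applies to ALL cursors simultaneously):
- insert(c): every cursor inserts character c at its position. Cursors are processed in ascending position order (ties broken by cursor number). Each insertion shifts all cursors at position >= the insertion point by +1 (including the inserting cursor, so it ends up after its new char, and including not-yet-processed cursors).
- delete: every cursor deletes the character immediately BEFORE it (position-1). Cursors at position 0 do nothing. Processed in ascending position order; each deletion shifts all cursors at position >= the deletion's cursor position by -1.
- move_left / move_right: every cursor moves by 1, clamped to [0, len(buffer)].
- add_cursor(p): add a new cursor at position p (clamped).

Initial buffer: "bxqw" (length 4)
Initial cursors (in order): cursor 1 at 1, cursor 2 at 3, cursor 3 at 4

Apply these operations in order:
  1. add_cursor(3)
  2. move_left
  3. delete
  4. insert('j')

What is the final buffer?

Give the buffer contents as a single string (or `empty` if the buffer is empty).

After op 1 (add_cursor(3)): buffer="bxqw" (len 4), cursors c1@1 c2@3 c4@3 c3@4, authorship ....
After op 2 (move_left): buffer="bxqw" (len 4), cursors c1@0 c2@2 c4@2 c3@3, authorship ....
After op 3 (delete): buffer="w" (len 1), cursors c1@0 c2@0 c3@0 c4@0, authorship .
After op 4 (insert('j')): buffer="jjjjw" (len 5), cursors c1@4 c2@4 c3@4 c4@4, authorship 1234.

Answer: jjjjw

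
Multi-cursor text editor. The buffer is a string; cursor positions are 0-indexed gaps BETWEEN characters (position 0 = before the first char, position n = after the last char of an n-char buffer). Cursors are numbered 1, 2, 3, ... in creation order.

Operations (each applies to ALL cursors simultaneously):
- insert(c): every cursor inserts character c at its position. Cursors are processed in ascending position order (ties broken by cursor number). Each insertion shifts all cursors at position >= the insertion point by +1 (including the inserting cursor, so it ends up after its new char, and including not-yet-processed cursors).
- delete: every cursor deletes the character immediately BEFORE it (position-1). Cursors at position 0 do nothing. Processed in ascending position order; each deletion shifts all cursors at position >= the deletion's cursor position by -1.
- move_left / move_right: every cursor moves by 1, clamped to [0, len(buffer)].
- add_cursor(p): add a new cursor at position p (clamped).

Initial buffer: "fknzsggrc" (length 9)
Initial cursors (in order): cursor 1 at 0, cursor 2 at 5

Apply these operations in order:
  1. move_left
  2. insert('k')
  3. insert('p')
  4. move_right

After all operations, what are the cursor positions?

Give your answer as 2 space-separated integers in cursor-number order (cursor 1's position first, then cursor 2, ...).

Answer: 3 9

Derivation:
After op 1 (move_left): buffer="fknzsggrc" (len 9), cursors c1@0 c2@4, authorship .........
After op 2 (insert('k')): buffer="kfknzksggrc" (len 11), cursors c1@1 c2@6, authorship 1....2.....
After op 3 (insert('p')): buffer="kpfknzkpsggrc" (len 13), cursors c1@2 c2@8, authorship 11....22.....
After op 4 (move_right): buffer="kpfknzkpsggrc" (len 13), cursors c1@3 c2@9, authorship 11....22.....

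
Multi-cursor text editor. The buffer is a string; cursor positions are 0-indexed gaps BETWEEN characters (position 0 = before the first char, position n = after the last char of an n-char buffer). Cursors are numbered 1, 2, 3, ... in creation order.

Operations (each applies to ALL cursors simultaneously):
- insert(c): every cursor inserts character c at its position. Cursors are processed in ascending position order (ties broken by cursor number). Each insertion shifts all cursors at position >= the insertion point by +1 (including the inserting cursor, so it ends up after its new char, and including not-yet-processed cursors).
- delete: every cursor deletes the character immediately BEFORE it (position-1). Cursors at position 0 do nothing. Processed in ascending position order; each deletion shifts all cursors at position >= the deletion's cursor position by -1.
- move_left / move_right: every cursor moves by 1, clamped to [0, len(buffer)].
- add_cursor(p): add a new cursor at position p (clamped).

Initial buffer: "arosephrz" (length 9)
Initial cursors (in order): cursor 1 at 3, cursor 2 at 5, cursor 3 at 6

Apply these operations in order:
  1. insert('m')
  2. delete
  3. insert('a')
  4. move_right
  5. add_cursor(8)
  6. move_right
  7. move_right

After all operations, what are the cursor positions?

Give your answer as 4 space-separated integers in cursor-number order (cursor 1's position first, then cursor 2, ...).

After op 1 (insert('m')): buffer="aromsempmhrz" (len 12), cursors c1@4 c2@7 c3@9, authorship ...1..2.3...
After op 2 (delete): buffer="arosephrz" (len 9), cursors c1@3 c2@5 c3@6, authorship .........
After op 3 (insert('a')): buffer="aroaseapahrz" (len 12), cursors c1@4 c2@7 c3@9, authorship ...1..2.3...
After op 4 (move_right): buffer="aroaseapahrz" (len 12), cursors c1@5 c2@8 c3@10, authorship ...1..2.3...
After op 5 (add_cursor(8)): buffer="aroaseapahrz" (len 12), cursors c1@5 c2@8 c4@8 c3@10, authorship ...1..2.3...
After op 6 (move_right): buffer="aroaseapahrz" (len 12), cursors c1@6 c2@9 c4@9 c3@11, authorship ...1..2.3...
After op 7 (move_right): buffer="aroaseapahrz" (len 12), cursors c1@7 c2@10 c4@10 c3@12, authorship ...1..2.3...

Answer: 7 10 12 10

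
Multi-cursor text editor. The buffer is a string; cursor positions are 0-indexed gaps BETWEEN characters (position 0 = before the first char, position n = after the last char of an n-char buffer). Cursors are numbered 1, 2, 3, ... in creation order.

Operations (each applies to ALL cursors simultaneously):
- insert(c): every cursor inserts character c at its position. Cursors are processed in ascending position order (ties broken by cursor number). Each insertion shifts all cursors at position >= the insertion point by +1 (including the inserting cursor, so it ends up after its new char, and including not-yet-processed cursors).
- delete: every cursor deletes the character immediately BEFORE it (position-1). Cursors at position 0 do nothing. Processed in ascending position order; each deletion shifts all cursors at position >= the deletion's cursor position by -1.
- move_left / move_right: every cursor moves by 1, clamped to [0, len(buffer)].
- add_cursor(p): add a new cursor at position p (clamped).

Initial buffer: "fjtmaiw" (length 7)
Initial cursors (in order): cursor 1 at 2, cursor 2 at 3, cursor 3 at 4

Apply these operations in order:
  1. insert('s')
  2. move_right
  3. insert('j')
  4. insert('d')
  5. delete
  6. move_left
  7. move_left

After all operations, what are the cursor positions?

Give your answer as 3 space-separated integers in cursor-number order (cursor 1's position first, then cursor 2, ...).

After op 1 (insert('s')): buffer="fjstsmsaiw" (len 10), cursors c1@3 c2@5 c3@7, authorship ..1.2.3...
After op 2 (move_right): buffer="fjstsmsaiw" (len 10), cursors c1@4 c2@6 c3@8, authorship ..1.2.3...
After op 3 (insert('j')): buffer="fjstjsmjsajiw" (len 13), cursors c1@5 c2@8 c3@11, authorship ..1.12.23.3..
After op 4 (insert('d')): buffer="fjstjdsmjdsajdiw" (len 16), cursors c1@6 c2@10 c3@14, authorship ..1.112.223.33..
After op 5 (delete): buffer="fjstjsmjsajiw" (len 13), cursors c1@5 c2@8 c3@11, authorship ..1.12.23.3..
After op 6 (move_left): buffer="fjstjsmjsajiw" (len 13), cursors c1@4 c2@7 c3@10, authorship ..1.12.23.3..
After op 7 (move_left): buffer="fjstjsmjsajiw" (len 13), cursors c1@3 c2@6 c3@9, authorship ..1.12.23.3..

Answer: 3 6 9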